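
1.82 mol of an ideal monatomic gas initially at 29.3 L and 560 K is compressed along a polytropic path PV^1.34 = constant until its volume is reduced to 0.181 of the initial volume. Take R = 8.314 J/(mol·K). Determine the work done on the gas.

P₁ = nRT₁/V₁ = 1.82×8.314×560/29.3 = 289 kPa.
Polytropic n=1.34: T₂ = T₁(V₁/V₂)^(n−1) = 560×(5.52)^0.34 = 1000 K; P₂ = P₁(V₁/V₂)^n = 2860 kPa.
W = (P₁V₁−P₂V₂)/(n−1) = (289×29.3−2860×5.30)/0.34 = -19600 J.
Work done on the gas = −W_by = 19600 J.

19600 J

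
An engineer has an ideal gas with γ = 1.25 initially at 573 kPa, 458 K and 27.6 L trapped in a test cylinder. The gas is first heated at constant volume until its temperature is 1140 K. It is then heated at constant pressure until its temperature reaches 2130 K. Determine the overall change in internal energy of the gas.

n = P₁V₁/(RT₁) = 573×27.6/(8.314×458) = 4.15 mol.
Step 1 — Isochoric: V stays 27.6 L; P/T = const ⇒ T₂ = 1140 K, P₂ = 1430 kPa.
W = 0 (no volume change).
ΔU = nCvΔT = 4.15×33.3×(1140−458) = 94200 J.
Q = ΔU = 94200 J.
State after step 1: P = 1430 kPa, V = 27.6 L, T = 1140 K.
Step 2 — Isobaric: P stays 1430 kPa; V/T = const ⇒ T₂ = 2130 K, V₂ = 51.6 L.
W = PΔV = 1430×(51.6−27.6) kPa·L = 34200 J.
ΔU = nCvΔT = 4.15×33.3×(2130−1140) = 137000 J.
Q = ΔU + W = nCpΔT = 171000 J.
Net over both steps: W = 34200 J, Q = 265000 J, ΔU = 231000 J.

231000 J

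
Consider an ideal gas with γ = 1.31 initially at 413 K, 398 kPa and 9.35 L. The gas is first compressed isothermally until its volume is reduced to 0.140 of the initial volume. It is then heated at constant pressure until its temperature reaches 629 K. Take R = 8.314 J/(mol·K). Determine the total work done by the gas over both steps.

-5370 J

n = P₁V₁/(RT₁) = 398×9.35/(8.314×413) = 1.08 mol.
Step 1 — Isothermal: T stays 413 K; PV = const ⇒ V₂ = 1.31 L, P₂ = 2840 kPa.
ΔU = 0 (ideal gas, T constant).
W = nRT ln(V₂/V₁) = 1.08×8.314×413×ln(0.140) = -7320 J.
Q = ΔU + W = -7320 J.
State after step 1: P = 2840 kPa, V = 1.31 L, T = 413 K.
Step 2 — Isobaric: P stays 2840 kPa; V/T = const ⇒ T₂ = 629 K, V₂ = 1.99 L.
W = PΔV = 2840×(1.99−1.31) kPa·L = 1950 J.
ΔU = nCvΔT = 1.08×26.8×(629−413) = 6280 J.
Q = ΔU + W = nCpΔT = 8220 J.
Net over both steps: W = -5370 J, Q = 908 J, ΔU = 6280 J.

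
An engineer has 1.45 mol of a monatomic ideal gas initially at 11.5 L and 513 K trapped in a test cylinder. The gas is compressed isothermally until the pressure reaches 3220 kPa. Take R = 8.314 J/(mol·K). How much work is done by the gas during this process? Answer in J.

-11100 J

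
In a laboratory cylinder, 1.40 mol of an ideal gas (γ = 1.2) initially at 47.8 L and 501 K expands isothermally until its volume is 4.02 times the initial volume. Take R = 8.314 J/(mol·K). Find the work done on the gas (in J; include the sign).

-8110 J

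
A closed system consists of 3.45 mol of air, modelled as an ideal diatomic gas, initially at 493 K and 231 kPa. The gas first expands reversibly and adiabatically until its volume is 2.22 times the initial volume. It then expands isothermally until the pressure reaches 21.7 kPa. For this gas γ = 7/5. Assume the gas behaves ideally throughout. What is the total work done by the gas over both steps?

V₁ = nRT₁/P₁ = 3.45×8.314×493/231 = 61.2 L.
Step 1 — Adiabatic: TV^(γ−1) = const ⇒ T₂ = 493×(0.450)^0.400 = 358 K; PV^γ = const ⇒ P₂ = 75.6 kPa.
ΔU = nCvΔT = 3.45×20.8×(358−493) = -9660 J.
Q = 0 for an adiabatic process, so W = −ΔU = 9660 J.
State after step 1: P = 75.6 kPa, V = 136 L, T = 358 K.
Step 2 — Isothermal: T stays 358 K; PV = const ⇒ V₂ = 474 L, P₂ = 21.7 kPa.
ΔU = 0 (ideal gas, T constant).
W = nRT ln(V₂/V₁) = 3.45×8.314×358×ln(3.49) = 12800 J.
Q = ΔU + W = 12800 J.
Net over both steps: W = 22500 J, Q = 12800 J, ΔU = -9660 J.

22500 J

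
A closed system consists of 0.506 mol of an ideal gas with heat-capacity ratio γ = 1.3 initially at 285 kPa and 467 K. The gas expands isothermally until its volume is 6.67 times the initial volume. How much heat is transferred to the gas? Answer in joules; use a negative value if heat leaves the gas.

V₁ = nRT₁/P₁ = 0.506×8.314×467/285 = 6.89 L.
Isothermal: T stays 467 K; PV = const ⇒ V₂ = 46.0 L, P₂ = 42.7 kPa.
ΔU = 0 (ideal gas, T constant).
W = nRT ln(V₂/V₁) = 0.506×8.314×467×ln(6.67) = 3730 J.
Q = ΔU + W = 3730 J.

3730 J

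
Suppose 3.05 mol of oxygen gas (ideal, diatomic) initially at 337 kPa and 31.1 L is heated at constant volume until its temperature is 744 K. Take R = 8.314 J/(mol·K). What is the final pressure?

607 kPa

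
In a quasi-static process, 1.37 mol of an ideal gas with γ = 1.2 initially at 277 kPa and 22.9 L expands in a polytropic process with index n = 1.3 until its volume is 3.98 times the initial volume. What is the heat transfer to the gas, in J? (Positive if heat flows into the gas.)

-3590 J

T₁ = P₁V₁/(nR) = 277×22.9/(1.37×8.314) = 557 K.
Polytropic n=1.3: T₂ = T₁(V₁/V₂)^(n−1) = 557×(0.251)^0.30 = 368 K; P₂ = P₁(V₁/V₂)^n = 46.0 kPa.
W = (P₁V₁−P₂V₂)/(n−1) = (277×22.9−46.0×91.1)/0.30 = 7170 J.
ΔU = nCvΔT = 1.37×41.6×(368−557) = -10800 J.
Q = ΔU + W = -3590 J.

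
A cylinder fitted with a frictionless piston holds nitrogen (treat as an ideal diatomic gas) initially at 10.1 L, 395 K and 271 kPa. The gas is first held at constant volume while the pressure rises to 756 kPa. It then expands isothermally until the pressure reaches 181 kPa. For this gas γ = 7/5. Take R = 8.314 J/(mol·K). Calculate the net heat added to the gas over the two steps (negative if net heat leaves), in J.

n = P₁V₁/(RT₁) = 271×10.1/(8.314×395) = 0.833 mol.
Step 1 — Isochoric: V stays 10.1 L; P/T = const ⇒ T₂ = 1100 K, P₂ = 756 kPa.
W = 0 (no volume change).
ΔU = nCvΔT = 0.833×20.8×(1100−395) = 12200 J.
Q = ΔU = 12200 J.
State after step 1: P = 756 kPa, V = 10.1 L, T = 1100 K.
Step 2 — Isothermal: T stays 1100 K; PV = const ⇒ V₂ = 42.2 L, P₂ = 181 kPa.
ΔU = 0 (ideal gas, T constant).
W = nRT ln(V₂/V₁) = 0.833×8.314×1100×ln(4.18) = 10900 J.
Q = ΔU + W = 10900 J.
Net over both steps: W = 10900 J, Q = 23200 J, ΔU = 12200 J.

23200 J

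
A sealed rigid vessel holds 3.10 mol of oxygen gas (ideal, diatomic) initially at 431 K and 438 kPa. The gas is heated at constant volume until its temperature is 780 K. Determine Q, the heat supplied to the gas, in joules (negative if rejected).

22500 J

V₁ = nRT₁/P₁ = 3.10×8.314×431/438 = 25.4 L.
Isochoric: V stays 25.4 L; P/T = const ⇒ T₂ = 780 K, P₂ = 793 kPa.
W = 0 (no volume change).
ΔU = nCvΔT = 3.10×20.8×(780−431) = 22500 J.
Q = ΔU = 22500 J.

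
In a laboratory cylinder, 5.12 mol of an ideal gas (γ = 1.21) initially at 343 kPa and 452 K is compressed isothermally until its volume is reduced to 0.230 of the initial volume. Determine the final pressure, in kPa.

1490 kPa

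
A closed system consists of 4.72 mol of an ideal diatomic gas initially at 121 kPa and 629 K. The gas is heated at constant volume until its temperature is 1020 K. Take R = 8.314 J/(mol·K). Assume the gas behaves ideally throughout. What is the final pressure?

196 kPa

V₁ = nRT₁/P₁ = 4.72×8.314×629/121 = 204 L.
Isochoric: V stays 204 L; P/T = const ⇒ T₂ = 1020 K, P₂ = 196 kPa.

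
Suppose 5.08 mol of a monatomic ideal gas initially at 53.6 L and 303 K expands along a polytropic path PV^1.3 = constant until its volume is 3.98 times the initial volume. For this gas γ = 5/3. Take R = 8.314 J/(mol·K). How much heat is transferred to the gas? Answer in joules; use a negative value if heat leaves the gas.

P₁ = nRT₁/V₁ = 5.08×8.314×303/53.6 = 239 kPa.
Polytropic n=1.3: T₂ = T₁(V₁/V₂)^(n−1) = 303×(0.251)^0.30 = 200 K; P₂ = P₁(V₁/V₂)^n = 39.6 kPa.
W = (P₁V₁−P₂V₂)/(n−1) = (239×53.6−39.6×213)/0.30 = 14500 J.
ΔU = nCvΔT = 5.08×12.5×(200−303) = -6510 J.
Q = ΔU + W = 7960 J.

7960 J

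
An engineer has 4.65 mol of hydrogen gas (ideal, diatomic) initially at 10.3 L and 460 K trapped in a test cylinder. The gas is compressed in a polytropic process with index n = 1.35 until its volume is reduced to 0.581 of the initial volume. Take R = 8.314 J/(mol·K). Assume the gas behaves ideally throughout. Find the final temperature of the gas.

556 K

P₁ = nRT₁/V₁ = 4.65×8.314×460/10.3 = 1730 kPa.
Polytropic n=1.35: T₂ = T₁(V₁/V₂)^(n−1) = 460×(1.72)^0.35 = 556 K; P₂ = P₁(V₁/V₂)^n = 3590 kPa.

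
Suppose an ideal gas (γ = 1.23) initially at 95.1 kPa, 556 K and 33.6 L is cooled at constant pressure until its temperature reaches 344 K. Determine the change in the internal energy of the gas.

n = P₁V₁/(RT₁) = 95.1×33.6/(8.314×556) = 0.691 mol.
Isobaric: P stays 95.1 kPa; V/T = const ⇒ T₂ = 344 K, V₂ = 20.8 L.
For an ideal gas ΔU = nCvΔT with Cv = R/(γ−1) = 36.1 J/(mol·K).
ΔU = 0.691×36.1×(344−556) = -5300 J.

-5300 J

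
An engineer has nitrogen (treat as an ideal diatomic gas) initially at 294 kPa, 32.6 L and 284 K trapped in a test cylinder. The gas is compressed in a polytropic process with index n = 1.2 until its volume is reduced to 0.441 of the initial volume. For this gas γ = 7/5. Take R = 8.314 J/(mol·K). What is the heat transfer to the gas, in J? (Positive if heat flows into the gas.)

n = P₁V₁/(RT₁) = 294×32.6/(8.314×284) = 4.06 mol.
Polytropic n=1.2: T₂ = T₁(V₁/V₂)^(n−1) = 284×(2.27)^0.20 = 335 K; P₂ = P₁(V₁/V₂)^n = 785 kPa.
W = (P₁V₁−P₂V₂)/(n−1) = (294×32.6−785×14.4)/0.20 = -8530 J.
ΔU = nCvΔT = 4.06×20.8×(335−284) = 4260 J.
Q = ΔU + W = -4260 J.

-4260 J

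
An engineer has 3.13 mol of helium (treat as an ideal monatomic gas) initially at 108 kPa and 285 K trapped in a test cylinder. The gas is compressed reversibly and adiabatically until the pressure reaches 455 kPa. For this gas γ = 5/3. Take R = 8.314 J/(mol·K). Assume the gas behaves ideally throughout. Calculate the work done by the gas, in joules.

-8650 J

V₁ = nRT₁/P₁ = 3.13×8.314×285/108 = 68.7 L.
Adiabatic: T₂/T₁ = (P₂/P₁)^((γ−1)/γ) ⇒ T₂ = 285×(4.21)^0.400 = 507 K; V₂ = 29.0 L.
ΔU = nCvΔT = 3.13×12.5×(507−285) = 8650 J.
Q = 0 for an adiabatic process, so W = −ΔU = -8650 J.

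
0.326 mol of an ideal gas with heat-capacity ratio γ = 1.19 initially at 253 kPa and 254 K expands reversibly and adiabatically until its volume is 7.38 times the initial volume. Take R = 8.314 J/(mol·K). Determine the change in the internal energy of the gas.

V₁ = nRT₁/P₁ = 0.326×8.314×254/253 = 2.72 L.
Adiabatic: TV^(γ−1) = const ⇒ T₂ = 254×(0.136)^0.190 = 174 K; PV^γ = const ⇒ P₂ = 23.4 kPa.
For an ideal gas ΔU = nCvΔT with Cv = R/(γ−1) = 43.8 J/(mol·K).
ΔU = 0.326×43.8×(174−254) = -1140 J.

-1140 J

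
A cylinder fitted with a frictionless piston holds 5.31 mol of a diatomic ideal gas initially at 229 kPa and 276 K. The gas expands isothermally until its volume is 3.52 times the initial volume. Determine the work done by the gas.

15300 J

V₁ = nRT₁/P₁ = 5.31×8.314×276/229 = 53.2 L.
Isothermal: T stays 276 K; PV = const ⇒ V₂ = 187 L, P₂ = 65.1 kPa.
W = nRT ln(V₂/V₁) = 5.31×8.314×276×ln(3.52) = 15300 J.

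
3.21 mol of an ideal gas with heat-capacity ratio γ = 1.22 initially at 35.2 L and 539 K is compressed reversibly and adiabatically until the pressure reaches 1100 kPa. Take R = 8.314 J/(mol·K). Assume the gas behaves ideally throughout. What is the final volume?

15.6 L

P₁ = nRT₁/V₁ = 3.21×8.314×539/35.2 = 409 kPa.
Adiabatic: T₂/T₁ = (P₂/P₁)^((γ−1)/γ) ⇒ T₂ = 539×(2.69)^0.180 = 644 K; V₂ = 15.6 L.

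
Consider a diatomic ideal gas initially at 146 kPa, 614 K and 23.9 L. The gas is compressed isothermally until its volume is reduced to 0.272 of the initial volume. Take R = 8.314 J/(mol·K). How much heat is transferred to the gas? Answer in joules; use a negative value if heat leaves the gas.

-4540 J

n = P₁V₁/(RT₁) = 146×23.9/(8.314×614) = 0.684 mol.
Isothermal: T stays 614 K; PV = const ⇒ V₂ = 6.50 L, P₂ = 537 kPa.
ΔU = 0 (ideal gas, T constant).
W = nRT ln(V₂/V₁) = 0.684×8.314×614×ln(0.272) = -4540 J.
Q = ΔU + W = -4540 J.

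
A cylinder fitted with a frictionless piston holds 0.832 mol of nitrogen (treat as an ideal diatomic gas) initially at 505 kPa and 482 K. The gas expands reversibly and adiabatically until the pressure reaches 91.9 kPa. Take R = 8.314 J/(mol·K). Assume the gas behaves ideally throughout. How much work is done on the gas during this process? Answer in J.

V₁ = nRT₁/P₁ = 0.832×8.314×482/505 = 6.60 L.
Adiabatic: T₂/T₁ = (P₂/P₁)^((γ−1)/γ) ⇒ T₂ = 482×(0.182)^0.286 = 296 K; V₂ = 22.3 L.
ΔU = nCvΔT = 0.832×20.8×(296−482) = -3210 J.
Q = 0 for an adiabatic process, so W = −ΔU = 3210 J.
Work done on the gas = −W_by = -3210 J.

-3210 J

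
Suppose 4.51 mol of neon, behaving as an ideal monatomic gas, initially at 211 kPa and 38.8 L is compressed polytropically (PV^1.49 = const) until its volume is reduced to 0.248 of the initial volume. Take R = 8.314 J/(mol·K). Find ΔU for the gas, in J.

T₁ = P₁V₁/(nR) = 211×38.8/(4.51×8.314) = 218 K.
Polytropic n=1.49: T₂ = T₁(V₁/V₂)^(n−1) = 218×(4.03)^0.49 = 432 K; P₂ = P₁(V₁/V₂)^n = 1680 kPa.
For an ideal gas ΔU = nCvΔT with Cv = (3/2)R = 12.5 J/(mol·K).
ΔU = 4.51×12.5×(432−218) = 12000 J.

12000 J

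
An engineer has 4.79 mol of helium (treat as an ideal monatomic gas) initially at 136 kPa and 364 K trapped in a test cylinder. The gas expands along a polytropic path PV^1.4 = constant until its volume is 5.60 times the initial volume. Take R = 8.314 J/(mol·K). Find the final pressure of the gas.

V₁ = nRT₁/P₁ = 4.79×8.314×364/136 = 107 L.
Polytropic n=1.4: T₂ = T₁(V₁/V₂)^(n−1) = 364×(0.179)^0.40 = 183 K; P₂ = P₁(V₁/V₂)^n = 12.2 kPa.

12.2 kPa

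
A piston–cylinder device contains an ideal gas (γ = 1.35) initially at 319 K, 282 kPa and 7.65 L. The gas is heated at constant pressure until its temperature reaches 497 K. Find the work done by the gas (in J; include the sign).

n = P₁V₁/(RT₁) = 282×7.65/(8.314×319) = 0.813 mol.
Isobaric: P stays 282 kPa; V/T = const ⇒ T₂ = 497 K, V₂ = 11.9 L.
W = PΔV = 282×(11.9−7.65) kPa·L = 1200 J.

1200 J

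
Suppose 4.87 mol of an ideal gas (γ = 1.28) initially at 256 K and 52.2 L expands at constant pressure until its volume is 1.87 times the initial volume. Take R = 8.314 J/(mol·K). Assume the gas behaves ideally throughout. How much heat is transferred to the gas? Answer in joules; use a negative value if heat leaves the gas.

P₁ = nRT₁/V₁ = 4.87×8.314×256/52.2 = 199 kPa.
Isobaric: P stays 199 kPa; V/T = const ⇒ T₂ = 479 K, V₂ = 97.6 L.
W = PΔV = 199×(97.6−52.2) kPa·L = 9020 J.
ΔU = nCvΔT = 4.87×29.7×(479−256) = 32200 J.
Q = ΔU + W = nCpΔT = 41200 J.

41200 J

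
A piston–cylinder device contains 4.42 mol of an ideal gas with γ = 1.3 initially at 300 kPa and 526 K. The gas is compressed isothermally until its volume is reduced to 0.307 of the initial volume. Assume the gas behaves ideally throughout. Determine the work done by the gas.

-22800 J

V₁ = nRT₁/P₁ = 4.42×8.314×526/300 = 64.4 L.
Isothermal: T stays 526 K; PV = const ⇒ V₂ = 19.8 L, P₂ = 977 kPa.
W = nRT ln(V₂/V₁) = 4.42×8.314×526×ln(0.307) = -22800 J.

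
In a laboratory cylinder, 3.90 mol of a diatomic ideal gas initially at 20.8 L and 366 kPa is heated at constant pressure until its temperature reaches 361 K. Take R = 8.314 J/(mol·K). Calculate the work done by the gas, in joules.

T₁ = P₁V₁/(nR) = 366×20.8/(3.90×8.314) = 235 K.
Isobaric: P stays 366 kPa; V/T = const ⇒ T₂ = 361 K, V₂ = 32.0 L.
W = PΔV = 366×(32.0−20.8) kPa·L = 4090 J.

4090 J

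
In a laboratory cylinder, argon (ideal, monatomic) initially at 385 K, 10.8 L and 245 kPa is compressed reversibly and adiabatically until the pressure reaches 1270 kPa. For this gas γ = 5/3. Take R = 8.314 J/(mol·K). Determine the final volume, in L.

4.02 L

Adiabatic: T₂/T₁ = (P₂/P₁)^((γ−1)/γ) ⇒ T₂ = 385×(5.18)^0.400 = 744 K; V₂ = 4.02 L.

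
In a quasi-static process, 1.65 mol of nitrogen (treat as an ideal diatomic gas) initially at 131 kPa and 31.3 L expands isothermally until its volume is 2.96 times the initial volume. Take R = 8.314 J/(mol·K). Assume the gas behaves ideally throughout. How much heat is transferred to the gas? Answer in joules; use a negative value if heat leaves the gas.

4450 J

T₁ = P₁V₁/(nR) = 131×31.3/(1.65×8.314) = 299 K.
Isothermal: T stays 299 K; PV = const ⇒ V₂ = 92.6 L, P₂ = 44.3 kPa.
ΔU = 0 (ideal gas, T constant).
W = nRT ln(V₂/V₁) = 1.65×8.314×299×ln(2.96) = 4450 J.
Q = ΔU + W = 4450 J.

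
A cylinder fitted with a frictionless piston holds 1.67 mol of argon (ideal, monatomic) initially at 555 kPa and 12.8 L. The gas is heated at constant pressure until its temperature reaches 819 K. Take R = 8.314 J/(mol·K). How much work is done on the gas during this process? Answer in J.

-4270 J

T₁ = P₁V₁/(nR) = 555×12.8/(1.67×8.314) = 512 K.
Isobaric: P stays 555 kPa; V/T = const ⇒ T₂ = 819 K, V₂ = 20.5 L.
W = PΔV = 555×(20.5−12.8) kPa·L = 4270 J.
Work done on the gas = −W_by = -4270 J.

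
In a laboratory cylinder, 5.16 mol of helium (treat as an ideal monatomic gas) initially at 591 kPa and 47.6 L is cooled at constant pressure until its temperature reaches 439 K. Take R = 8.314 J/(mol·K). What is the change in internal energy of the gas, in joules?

-13900 J

T₁ = P₁V₁/(nR) = 591×47.6/(5.16×8.314) = 656 K.
Isobaric: P stays 591 kPa; V/T = const ⇒ T₂ = 439 K, V₂ = 31.9 L.
For an ideal gas ΔU = nCvΔT with Cv = (3/2)R = 12.5 J/(mol·K).
ΔU = 5.16×12.5×(439−656) = -13900 J.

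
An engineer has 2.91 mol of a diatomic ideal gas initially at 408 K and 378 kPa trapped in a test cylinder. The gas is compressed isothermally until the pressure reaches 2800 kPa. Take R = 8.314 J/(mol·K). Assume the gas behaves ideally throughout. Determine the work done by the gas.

V₁ = nRT₁/P₁ = 2.91×8.314×408/378 = 26.1 L.
Isothermal: T stays 408 K; PV = const ⇒ V₂ = 3.53 L, P₂ = 2800 kPa.
W = nRT ln(V₂/V₁) = 2.91×8.314×408×ln(0.135) = -19800 J.

-19800 J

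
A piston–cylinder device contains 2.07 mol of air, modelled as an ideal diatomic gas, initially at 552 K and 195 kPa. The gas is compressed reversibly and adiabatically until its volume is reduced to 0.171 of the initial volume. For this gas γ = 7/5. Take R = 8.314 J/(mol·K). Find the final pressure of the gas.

V₁ = nRT₁/P₁ = 2.07×8.314×552/195 = 48.7 L.
Adiabatic: TV^(γ−1) = const ⇒ T₂ = 552×(5.85)^0.400 = 1120 K; PV^γ = const ⇒ P₂ = 2310 kPa.

2310 kPa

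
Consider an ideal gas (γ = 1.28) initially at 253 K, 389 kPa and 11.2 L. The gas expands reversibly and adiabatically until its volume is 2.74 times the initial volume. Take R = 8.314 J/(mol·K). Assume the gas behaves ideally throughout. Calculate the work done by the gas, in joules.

n = P₁V₁/(RT₁) = 389×11.2/(8.314×253) = 2.07 mol.
Adiabatic: TV^(γ−1) = const ⇒ T₂ = 253×(0.365)^0.280 = 191 K; PV^γ = const ⇒ P₂ = 107 kPa.
ΔU = nCvΔT = 2.07×29.7×(191−253) = -3830 J.
Q = 0 for an adiabatic process, so W = −ΔU = 3830 J.

3830 J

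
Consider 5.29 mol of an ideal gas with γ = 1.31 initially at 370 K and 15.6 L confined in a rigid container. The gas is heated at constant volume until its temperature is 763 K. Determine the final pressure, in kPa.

2150 kPa

P₁ = nRT₁/V₁ = 5.29×8.314×370/15.6 = 1040 kPa.
Isochoric: V stays 15.6 L; P/T = const ⇒ T₂ = 763 K, P₂ = 2150 kPa.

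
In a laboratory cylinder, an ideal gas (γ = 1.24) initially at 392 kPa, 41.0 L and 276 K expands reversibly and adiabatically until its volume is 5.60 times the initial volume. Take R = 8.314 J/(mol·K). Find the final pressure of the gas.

Adiabatic: TV^(γ−1) = const ⇒ T₂ = 276×(0.179)^0.240 = 183 K; PV^γ = const ⇒ P₂ = 46.3 kPa.

46.3 kPa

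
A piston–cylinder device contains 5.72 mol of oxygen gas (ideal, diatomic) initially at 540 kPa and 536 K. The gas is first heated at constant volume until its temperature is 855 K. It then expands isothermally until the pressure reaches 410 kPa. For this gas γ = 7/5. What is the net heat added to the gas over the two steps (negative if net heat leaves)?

68100 J

V₁ = nRT₁/P₁ = 5.72×8.314×536/540 = 47.2 L.
Step 1 — Isochoric: V stays 47.2 L; P/T = const ⇒ T₂ = 855 K, P₂ = 861 kPa.
W = 0 (no volume change).
ΔU = nCvΔT = 5.72×20.8×(855−536) = 37900 J.
Q = ΔU = 37900 J.
State after step 1: P = 861 kPa, V = 47.2 L, T = 855 K.
Step 2 — Isothermal: T stays 855 K; PV = const ⇒ V₂ = 99.2 L, P₂ = 410 kPa.
ΔU = 0 (ideal gas, T constant).
W = nRT ln(V₂/V₁) = 5.72×8.314×855×ln(2.10) = 30200 J.
Q = ΔU + W = 30200 J.
Net over both steps: W = 30200 J, Q = 68100 J, ΔU = 37900 J.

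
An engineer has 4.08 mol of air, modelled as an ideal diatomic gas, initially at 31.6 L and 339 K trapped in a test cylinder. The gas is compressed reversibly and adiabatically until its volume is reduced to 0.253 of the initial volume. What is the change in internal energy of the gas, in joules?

P₁ = nRT₁/V₁ = 4.08×8.314×339/31.6 = 364 kPa.
Adiabatic: TV^(γ−1) = const ⇒ T₂ = 339×(3.95)^0.400 = 587 K; PV^γ = const ⇒ P₂ = 2490 kPa.
For an ideal gas ΔU = nCvΔT with Cv = (5/2)R = 20.8 J/(mol·K).
ΔU = 4.08×20.8×(587−339) = 21100 J.

21100 J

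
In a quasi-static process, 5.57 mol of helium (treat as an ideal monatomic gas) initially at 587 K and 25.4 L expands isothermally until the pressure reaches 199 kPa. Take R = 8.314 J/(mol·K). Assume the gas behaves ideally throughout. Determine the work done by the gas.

P₁ = nRT₁/V₁ = 5.57×8.314×587/25.4 = 1070 kPa.
Isothermal: T stays 587 K; PV = const ⇒ V₂ = 137 L, P₂ = 199 kPa.
W = nRT ln(V₂/V₁) = 5.57×8.314×587×ln(5.38) = 45700 J.

45700 J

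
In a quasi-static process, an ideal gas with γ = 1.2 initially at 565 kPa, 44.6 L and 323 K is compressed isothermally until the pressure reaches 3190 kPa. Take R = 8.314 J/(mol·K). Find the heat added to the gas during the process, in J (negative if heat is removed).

n = P₁V₁/(RT₁) = 565×44.6/(8.314×323) = 9.38 mol.
Isothermal: T stays 323 K; PV = const ⇒ V₂ = 7.90 L, P₂ = 3190 kPa.
ΔU = 0 (ideal gas, T constant).
W = nRT ln(V₂/V₁) = 9.38×8.314×323×ln(0.177) = -43600 J.
Q = ΔU + W = -43600 J.

-43600 J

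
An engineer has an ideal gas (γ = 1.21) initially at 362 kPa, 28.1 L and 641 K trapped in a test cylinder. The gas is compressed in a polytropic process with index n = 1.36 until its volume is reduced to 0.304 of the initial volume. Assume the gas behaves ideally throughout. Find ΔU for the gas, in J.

n = P₁V₁/(RT₁) = 362×28.1/(8.314×641) = 1.91 mol.
Polytropic n=1.36: T₂ = T₁(V₁/V₂)^(n−1) = 641×(3.29)^0.36 = 984 K; P₂ = P₁(V₁/V₂)^n = 1830 kPa.
For an ideal gas ΔU = nCvΔT with Cv = R/(γ−1) = 39.6 J/(mol·K).
ΔU = 1.91×39.6×(984−641) = 25900 J.

25900 J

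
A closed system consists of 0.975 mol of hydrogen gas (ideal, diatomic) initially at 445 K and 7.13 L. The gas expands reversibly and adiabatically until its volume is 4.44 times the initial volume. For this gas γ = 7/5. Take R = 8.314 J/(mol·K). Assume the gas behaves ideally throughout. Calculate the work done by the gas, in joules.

4050 J

P₁ = nRT₁/V₁ = 0.975×8.314×445/7.13 = 506 kPa.
Adiabatic: TV^(γ−1) = const ⇒ T₂ = 445×(0.225)^0.400 = 245 K; PV^γ = const ⇒ P₂ = 62.8 kPa.
ΔU = nCvΔT = 0.975×20.8×(245−445) = -4050 J.
Q = 0 for an adiabatic process, so W = −ΔU = 4050 J.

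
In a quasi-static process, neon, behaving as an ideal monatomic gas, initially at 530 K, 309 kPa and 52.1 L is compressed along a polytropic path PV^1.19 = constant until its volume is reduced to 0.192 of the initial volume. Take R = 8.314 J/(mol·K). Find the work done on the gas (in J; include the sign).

n = P₁V₁/(RT₁) = 309×52.1/(8.314×530) = 3.65 mol.
Polytropic n=1.19: T₂ = T₁(V₁/V₂)^(n−1) = 530×(5.21)^0.19 = 725 K; P₂ = P₁(V₁/V₂)^n = 2200 kPa.
W = (P₁V₁−P₂V₂)/(n−1) = (309×52.1−2200×10.0)/0.19 = -31200 J.
Work done on the gas = −W_by = 31200 J.

31200 J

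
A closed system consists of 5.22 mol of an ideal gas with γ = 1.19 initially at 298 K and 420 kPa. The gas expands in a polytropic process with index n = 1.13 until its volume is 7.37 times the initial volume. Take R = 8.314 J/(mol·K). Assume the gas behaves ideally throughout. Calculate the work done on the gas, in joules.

-22800 J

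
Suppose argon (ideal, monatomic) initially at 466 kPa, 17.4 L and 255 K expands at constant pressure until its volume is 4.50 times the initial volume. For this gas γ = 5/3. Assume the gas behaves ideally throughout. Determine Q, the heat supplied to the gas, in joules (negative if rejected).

70900 J

n = P₁V₁/(RT₁) = 466×17.4/(8.314×255) = 3.82 mol.
Isobaric: P stays 466 kPa; V/T = const ⇒ T₂ = 1150 K, V₂ = 78.3 L.
W = PΔV = 466×(78.3−17.4) kPa·L = 28400 J.
ΔU = nCvΔT = 3.82×12.5×(1150−255) = 42600 J.
Q = ΔU + W = nCpΔT = 70900 J.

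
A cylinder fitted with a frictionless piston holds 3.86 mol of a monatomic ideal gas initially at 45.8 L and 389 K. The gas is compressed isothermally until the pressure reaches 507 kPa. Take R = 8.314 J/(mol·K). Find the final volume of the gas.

24.6 L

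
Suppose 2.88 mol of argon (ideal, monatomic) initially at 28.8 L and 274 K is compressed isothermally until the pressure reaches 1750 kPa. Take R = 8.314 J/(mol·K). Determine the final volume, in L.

3.75 L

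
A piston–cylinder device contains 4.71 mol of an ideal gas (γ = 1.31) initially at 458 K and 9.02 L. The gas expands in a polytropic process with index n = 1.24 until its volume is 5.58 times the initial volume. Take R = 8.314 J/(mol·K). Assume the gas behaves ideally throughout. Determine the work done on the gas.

-25300 J

P₁ = nRT₁/V₁ = 4.71×8.314×458/9.02 = 1990 kPa.
Polytropic n=1.24: T₂ = T₁(V₁/V₂)^(n−1) = 458×(0.179)^0.24 = 303 K; P₂ = P₁(V₁/V₂)^n = 236 kPa.
W = (P₁V₁−P₂V₂)/(n−1) = (1990×9.02−236×50.3)/0.24 = 25300 J.
Work done on the gas = −W_by = -25300 J.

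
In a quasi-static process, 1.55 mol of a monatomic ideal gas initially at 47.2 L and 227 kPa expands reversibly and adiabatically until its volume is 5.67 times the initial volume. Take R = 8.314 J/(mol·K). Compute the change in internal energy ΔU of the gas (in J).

T₁ = P₁V₁/(nR) = 227×47.2/(1.55×8.314) = 831 K.
Adiabatic: TV^(γ−1) = const ⇒ T₂ = 831×(0.176)^0.667 = 261 K; PV^γ = const ⇒ P₂ = 12.6 kPa.
For an ideal gas ΔU = nCvΔT with Cv = (3/2)R = 12.5 J/(mol·K).
ΔU = 1.55×12.5×(261−831) = -11000 J.

-11000 J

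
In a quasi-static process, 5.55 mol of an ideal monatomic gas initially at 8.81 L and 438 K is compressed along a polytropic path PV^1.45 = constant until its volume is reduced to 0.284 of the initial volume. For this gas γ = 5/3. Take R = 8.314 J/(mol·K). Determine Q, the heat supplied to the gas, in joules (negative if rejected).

-11100 J

P₁ = nRT₁/V₁ = 5.55×8.314×438/8.81 = 2290 kPa.
Polytropic n=1.45: T₂ = T₁(V₁/V₂)^(n−1) = 438×(3.52)^0.45 = 772 K; P₂ = P₁(V₁/V₂)^n = 14200 kPa.
W = (P₁V₁−P₂V₂)/(n−1) = (2290×8.81−14200×2.50)/0.45 = -34200 J.
ΔU = nCvΔT = 5.55×12.5×(772−438) = 23100 J.
Q = ΔU + W = -11100 J.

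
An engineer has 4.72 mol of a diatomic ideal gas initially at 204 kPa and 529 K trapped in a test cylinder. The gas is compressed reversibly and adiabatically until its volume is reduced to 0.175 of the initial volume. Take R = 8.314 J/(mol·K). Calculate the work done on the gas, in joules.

V₁ = nRT₁/P₁ = 4.72×8.314×529/204 = 102 L.
Adiabatic: TV^(γ−1) = const ⇒ T₂ = 529×(5.71)^0.400 = 1060 K; PV^γ = const ⇒ P₂ = 2340 kPa.
ΔU = nCvΔT = 4.72×20.8×(1060−529) = 52300 J.
Q = 0 for an adiabatic process, so W = −ΔU = -52300 J.
Work done on the gas = −W_by = 52300 J.

52300 J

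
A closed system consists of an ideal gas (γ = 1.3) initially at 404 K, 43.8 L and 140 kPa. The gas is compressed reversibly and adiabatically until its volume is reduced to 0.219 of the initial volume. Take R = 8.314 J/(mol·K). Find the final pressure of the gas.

Adiabatic: TV^(γ−1) = const ⇒ T₂ = 404×(4.57)^0.300 = 637 K; PV^γ = const ⇒ P₂ = 1010 kPa.

1010 kPa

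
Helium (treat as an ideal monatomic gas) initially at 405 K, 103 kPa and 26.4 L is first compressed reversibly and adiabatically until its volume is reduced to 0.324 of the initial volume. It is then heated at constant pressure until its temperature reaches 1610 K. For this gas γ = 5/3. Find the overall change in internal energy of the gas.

12100 J

n = P₁V₁/(RT₁) = 103×26.4/(8.314×405) = 0.808 mol.
Step 1 — Adiabatic: TV^(γ−1) = const ⇒ T₂ = 405×(3.09)^0.667 = 859 K; PV^γ = const ⇒ P₂ = 674 kPa.
ΔU = nCvΔT = 0.808×12.5×(859−405) = 4570 J.
Q = 0 for an adiabatic process, so W = −ΔU = -4570 J.
State after step 1: P = 674 kPa, V = 8.55 L, T = 859 K.
Step 2 — Isobaric: P stays 674 kPa; V/T = const ⇒ T₂ = 1610 K, V₂ = 16.0 L.
W = PΔV = 674×(16.0−8.55) kPa·L = 5050 J.
ΔU = nCvΔT = 0.808×12.5×(1610−859) = 7570 J.
Q = ΔU + W = nCpΔT = 12600 J.
Net over both steps: W = 478 J, Q = 12600 J, ΔU = 12100 J.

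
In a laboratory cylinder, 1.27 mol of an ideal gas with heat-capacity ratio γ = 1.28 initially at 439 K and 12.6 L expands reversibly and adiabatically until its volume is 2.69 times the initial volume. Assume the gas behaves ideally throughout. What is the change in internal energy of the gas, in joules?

-4010 J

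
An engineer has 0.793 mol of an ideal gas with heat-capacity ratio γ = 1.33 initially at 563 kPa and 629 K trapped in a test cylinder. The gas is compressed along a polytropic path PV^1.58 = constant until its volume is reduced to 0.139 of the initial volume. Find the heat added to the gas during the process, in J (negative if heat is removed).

V₁ = nRT₁/P₁ = 0.793×8.314×629/563 = 7.37 L.
Polytropic n=1.58: T₂ = T₁(V₁/V₂)^(n−1) = 629×(7.19)^0.58 = 1980 K; P₂ = P₁(V₁/V₂)^n = 12700 kPa.
W = (P₁V₁−P₂V₂)/(n−1) = (563×7.37−12700×1.02)/0.58 = -15300 J.
ΔU = nCvΔT = 0.793×25.2×(1980−629) = 26900 J.
Q = ΔU + W = 11600 J.

11600 J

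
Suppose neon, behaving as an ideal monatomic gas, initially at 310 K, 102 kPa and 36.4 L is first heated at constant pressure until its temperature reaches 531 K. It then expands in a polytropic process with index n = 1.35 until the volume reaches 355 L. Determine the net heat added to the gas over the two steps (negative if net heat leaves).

n = P₁V₁/(RT₁) = 102×36.4/(8.314×310) = 1.44 mol.
Step 1 — Isobaric: P stays 102 kPa; V/T = const ⇒ T₂ = 531 K, V₂ = 62.3 L.
W = PΔV = 102×(62.3−36.4) kPa·L = 2650 J.
ΔU = nCvΔT = 1.44×12.5×(531−310) = 3970 J.
Q = ΔU + W = nCpΔT = 6620 J.
State after step 1: P = 102 kPa, V = 62.3 L, T = 531 K.
Step 2 — Polytropic n=1.35: T₂ = T₁(V₁/V₂)^(n−1) = 531×(0.176)^0.35 = 289 K; P₂ = P₁(V₁/V₂)^n = 9.75 kPa.
W = (P₁V₁−P₂V₂)/(n−1) = (102×62.3−9.75×355)/0.35 = 8290 J.
ΔU = nCvΔT = 1.44×12.5×(289−531) = -4350 J.
Q = ΔU + W = 3940 J.
Net over both steps: W = 10900 J, Q = 10600 J, ΔU = -380 J.

10600 J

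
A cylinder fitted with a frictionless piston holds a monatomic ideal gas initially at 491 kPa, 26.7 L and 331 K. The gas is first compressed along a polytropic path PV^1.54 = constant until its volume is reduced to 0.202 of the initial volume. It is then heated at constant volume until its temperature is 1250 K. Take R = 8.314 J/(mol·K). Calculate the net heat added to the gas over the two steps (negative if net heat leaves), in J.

21300 J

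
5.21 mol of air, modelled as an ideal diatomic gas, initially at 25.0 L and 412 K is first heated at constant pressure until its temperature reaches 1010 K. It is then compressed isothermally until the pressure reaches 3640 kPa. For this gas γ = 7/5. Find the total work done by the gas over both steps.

P₁ = nRT₁/V₁ = 5.21×8.314×412/25.0 = 714 kPa.
Step 1 — Isobaric: P stays 714 kPa; V/T = const ⇒ T₂ = 1010 K, V₂ = 61.3 L.
W = PΔV = 714×(61.3−25.0) kPa·L = 25900 J.
ΔU = nCvΔT = 5.21×20.8×(1010−412) = 64800 J.
Q = ΔU + W = nCpΔT = 90700 J.
State after step 1: P = 714 kPa, V = 61.3 L, T = 1010 K.
Step 2 — Isothermal: T stays 1010 K; PV = const ⇒ V₂ = 12.0 L, P₂ = 3640 kPa.
ΔU = 0 (ideal gas, T constant).
W = nRT ln(V₂/V₁) = 5.21×8.314×1010×ln(0.196) = -71300 J.
Q = ΔU + W = -71300 J.
Net over both steps: W = -45400 J, Q = 19400 J, ΔU = 64800 J.

-45400 J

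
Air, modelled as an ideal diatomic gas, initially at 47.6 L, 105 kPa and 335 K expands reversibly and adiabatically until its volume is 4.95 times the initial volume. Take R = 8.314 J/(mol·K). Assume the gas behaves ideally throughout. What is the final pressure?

11.2 kPa

Adiabatic: TV^(γ−1) = const ⇒ T₂ = 335×(0.202)^0.400 = 177 K; PV^γ = const ⇒ P₂ = 11.2 kPa.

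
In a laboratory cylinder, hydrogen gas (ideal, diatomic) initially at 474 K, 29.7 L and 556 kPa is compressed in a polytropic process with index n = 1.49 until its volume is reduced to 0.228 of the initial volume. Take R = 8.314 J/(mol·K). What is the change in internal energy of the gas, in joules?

n = P₁V₁/(RT₁) = 556×29.7/(8.314×474) = 4.19 mol.
Polytropic n=1.49: T₂ = T₁(V₁/V₂)^(n−1) = 474×(4.39)^0.49 = 978 K; P₂ = P₁(V₁/V₂)^n = 5030 kPa.
For an ideal gas ΔU = nCvΔT with Cv = (5/2)R = 20.8 J/(mol·K).
ΔU = 4.19×20.8×(978−474) = 43900 J.

43900 J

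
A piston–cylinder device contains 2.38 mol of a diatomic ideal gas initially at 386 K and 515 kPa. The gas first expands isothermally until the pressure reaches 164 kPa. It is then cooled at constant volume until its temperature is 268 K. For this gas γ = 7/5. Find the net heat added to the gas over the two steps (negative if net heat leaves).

V₁ = nRT₁/P₁ = 2.38×8.314×386/515 = 14.8 L.
Step 1 — Isothermal: T stays 386 K; PV = const ⇒ V₂ = 46.6 L, P₂ = 164 kPa.
ΔU = 0 (ideal gas, T constant).
W = nRT ln(V₂/V₁) = 2.38×8.314×386×ln(3.14) = 8740 J.
Q = ΔU + W = 8740 J.
State after step 1: P = 164 kPa, V = 46.6 L, T = 386 K.
Step 2 — Isochoric: V stays 46.6 L; P/T = const ⇒ T₂ = 268 K, P₂ = 114 kPa.
W = 0 (no volume change).
ΔU = nCvΔT = 2.38×20.8×(268−386) = -5840 J.
Q = ΔU = -5840 J.
Net over both steps: W = 8740 J, Q = 2900 J, ΔU = -5840 J.

2900 J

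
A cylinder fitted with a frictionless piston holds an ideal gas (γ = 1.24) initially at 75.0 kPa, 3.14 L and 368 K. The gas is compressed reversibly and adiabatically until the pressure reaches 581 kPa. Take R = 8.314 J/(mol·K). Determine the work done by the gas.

n = P₁V₁/(RT₁) = 75.0×3.14/(8.314×368) = 0.0770 mol.
Adiabatic: T₂/T₁ = (P₂/P₁)^((γ−1)/γ) ⇒ T₂ = 368×(7.75)^0.194 = 547 K; V₂ = 0.602 L.
ΔU = nCvΔT = 0.0770×34.6×(547−368) = 477 J.
Q = 0 for an adiabatic process, so W = −ΔU = -477 J.

-477 J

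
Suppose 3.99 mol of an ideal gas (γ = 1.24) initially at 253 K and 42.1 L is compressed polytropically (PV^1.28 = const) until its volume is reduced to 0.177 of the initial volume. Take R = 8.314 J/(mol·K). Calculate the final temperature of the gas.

411 K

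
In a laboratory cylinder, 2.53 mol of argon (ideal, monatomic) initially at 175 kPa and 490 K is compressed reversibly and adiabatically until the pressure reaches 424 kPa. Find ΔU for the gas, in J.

6570 J

V₁ = nRT₁/P₁ = 2.53×8.314×490/175 = 58.9 L.
Adiabatic: T₂/T₁ = (P₂/P₁)^((γ−1)/γ) ⇒ T₂ = 490×(2.42)^0.400 = 698 K; V₂ = 34.6 L.
For an ideal gas ΔU = nCvΔT with Cv = (3/2)R = 12.5 J/(mol·K).
ΔU = 2.53×12.5×(698−490) = 6570 J.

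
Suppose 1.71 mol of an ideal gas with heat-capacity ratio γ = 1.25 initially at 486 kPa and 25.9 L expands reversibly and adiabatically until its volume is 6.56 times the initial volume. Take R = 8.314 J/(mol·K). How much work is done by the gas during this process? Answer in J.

T₁ = P₁V₁/(nR) = 486×25.9/(1.71×8.314) = 885 K.
Adiabatic: TV^(γ−1) = const ⇒ T₂ = 885×(0.152)^0.250 = 553 K; PV^γ = const ⇒ P₂ = 46.3 kPa.
ΔU = nCvΔT = 1.71×33.3×(553−885) = -18900 J.
Q = 0 for an adiabatic process, so W = −ΔU = 18900 J.

18900 J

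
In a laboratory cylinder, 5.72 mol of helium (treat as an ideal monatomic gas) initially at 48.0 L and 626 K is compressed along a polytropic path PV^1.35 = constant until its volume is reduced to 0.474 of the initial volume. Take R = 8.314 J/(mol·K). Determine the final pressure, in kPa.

P₁ = nRT₁/V₁ = 5.72×8.314×626/48.0 = 620 kPa.
Polytropic n=1.35: T₂ = T₁(V₁/V₂)^(n−1) = 626×(2.11)^0.35 = 813 K; P₂ = P₁(V₁/V₂)^n = 1700 kPa.

1700 kPa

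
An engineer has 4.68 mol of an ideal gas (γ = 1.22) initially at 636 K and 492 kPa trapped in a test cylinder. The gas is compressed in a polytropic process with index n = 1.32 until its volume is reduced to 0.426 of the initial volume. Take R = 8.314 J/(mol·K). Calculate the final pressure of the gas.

V₁ = nRT₁/P₁ = 4.68×8.314×636/492 = 50.3 L.
Polytropic n=1.32: T₂ = T₁(V₁/V₂)^(n−1) = 636×(2.35)^0.32 = 836 K; P₂ = P₁(V₁/V₂)^n = 1520 kPa.

1520 kPa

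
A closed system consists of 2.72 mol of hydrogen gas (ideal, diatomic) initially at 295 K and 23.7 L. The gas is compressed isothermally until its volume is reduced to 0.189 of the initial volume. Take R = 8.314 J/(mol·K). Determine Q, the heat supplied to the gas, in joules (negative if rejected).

P₁ = nRT₁/V₁ = 2.72×8.314×295/23.7 = 281 kPa.
Isothermal: T stays 295 K; PV = const ⇒ V₂ = 4.48 L, P₂ = 1490 kPa.
ΔU = 0 (ideal gas, T constant).
W = nRT ln(V₂/V₁) = 2.72×8.314×295×ln(0.189) = -11100 J.
Q = ΔU + W = -11100 J.

-11100 J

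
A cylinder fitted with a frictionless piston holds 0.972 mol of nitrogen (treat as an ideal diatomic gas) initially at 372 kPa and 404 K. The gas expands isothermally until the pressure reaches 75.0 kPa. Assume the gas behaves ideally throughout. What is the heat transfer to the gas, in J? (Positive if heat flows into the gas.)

5230 J

V₁ = nRT₁/P₁ = 0.972×8.314×404/372 = 8.78 L.
Isothermal: T stays 404 K; PV = const ⇒ V₂ = 43.5 L, P₂ = 75.0 kPa.
ΔU = 0 (ideal gas, T constant).
W = nRT ln(V₂/V₁) = 0.972×8.314×404×ln(4.96) = 5230 J.
Q = ΔU + W = 5230 J.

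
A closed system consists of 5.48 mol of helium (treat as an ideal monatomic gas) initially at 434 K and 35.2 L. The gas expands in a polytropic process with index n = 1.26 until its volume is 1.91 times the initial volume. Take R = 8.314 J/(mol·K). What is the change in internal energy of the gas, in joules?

P₁ = nRT₁/V₁ = 5.48×8.314×434/35.2 = 562 kPa.
Polytropic n=1.26: T₂ = T₁(V₁/V₂)^(n−1) = 434×(0.524)^0.26 = 367 K; P₂ = P₁(V₁/V₂)^n = 249 kPa.
For an ideal gas ΔU = nCvΔT with Cv = (3/2)R = 12.5 J/(mol·K).
ΔU = 5.48×12.5×(367−434) = -4590 J.

-4590 J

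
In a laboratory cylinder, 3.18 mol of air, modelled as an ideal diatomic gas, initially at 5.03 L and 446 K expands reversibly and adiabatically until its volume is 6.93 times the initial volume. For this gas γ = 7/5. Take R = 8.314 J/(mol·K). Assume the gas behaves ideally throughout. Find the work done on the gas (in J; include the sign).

P₁ = nRT₁/V₁ = 3.18×8.314×446/5.03 = 2340 kPa.
Adiabatic: TV^(γ−1) = const ⇒ T₂ = 446×(0.144)^0.400 = 206 K; PV^γ = const ⇒ P₂ = 156 kPa.
ΔU = nCvΔT = 3.18×20.8×(206−446) = -15900 J.
Q = 0 for an adiabatic process, so W = −ΔU = 15900 J.
Work done on the gas = −W_by = -15900 J.

-15900 J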